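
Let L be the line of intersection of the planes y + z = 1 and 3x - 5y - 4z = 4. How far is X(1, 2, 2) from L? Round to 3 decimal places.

2.772

Direction of L: (0, 1, 1) × (3, -5, -4) = (1, 3, -3).
A point on L: solving the two plane equations with x = 5 gives (5, 7, -6).
Taking (5, 7, -6) on L with direction v = (1, 3, -3): w = X − (5, 7, -6) = (-4, -5, 8), and w × v = (-9, -4, -7).
Distance = |w × v| / |v| = √146 / √19 ≈ 2.772.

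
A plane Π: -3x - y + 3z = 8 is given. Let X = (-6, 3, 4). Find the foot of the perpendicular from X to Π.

(-3, 4, 1)

Foot = X − λn with λ = (n·X − d)/|n|² = (27 − 8)/19 = 1.
Foot = (-6, 3, 4) − 1·(-3, -1, 3) = (-3, 4, 1).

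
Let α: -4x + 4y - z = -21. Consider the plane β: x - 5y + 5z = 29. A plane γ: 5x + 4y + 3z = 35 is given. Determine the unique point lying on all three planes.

Solving the 3×3 linear system -4x + 4y - z = -21, x - 5y + 5z = 29, 5x + 4y + 3z = 35 (e.g. by elimination or Cramer's rule, determinant = 199) gives (4, 0, 5).

(4, 0, 5)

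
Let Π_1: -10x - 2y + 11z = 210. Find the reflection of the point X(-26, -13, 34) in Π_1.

λ = (n·X − d)/|n|² = (660 − 210)/225 = 2.
Reflection = X − 2λn = (-26, -13, 34) − 4·(-10, -2, 11) = (14, -5, -10).

(14, -5, -10)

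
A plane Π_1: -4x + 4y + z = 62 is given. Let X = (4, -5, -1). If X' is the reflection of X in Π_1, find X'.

λ = (n·X − d)/|n|² = (-37 − 62)/33 = -3.
Reflection = X − 2λn = (4, -5, -1) − (-6)·(-4, 4, 1) = (-20, 19, 5).

(-20, 19, 5)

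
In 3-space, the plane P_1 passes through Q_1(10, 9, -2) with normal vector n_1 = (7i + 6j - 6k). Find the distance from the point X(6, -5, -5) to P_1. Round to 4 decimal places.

P_1: n_1·r = n_1·Q_1 gives 7x + 6y - 6z = 136.
n·X − d = (7)·(6) + (6)·(-5) + (-6)·(-5) − 136 = -94; |n| = √121.
Distance = |-94| / √121 = 94/√121 ≈ 8.5455.

8.5455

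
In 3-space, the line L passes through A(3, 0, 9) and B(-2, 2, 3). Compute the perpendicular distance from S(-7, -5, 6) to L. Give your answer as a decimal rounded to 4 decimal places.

A direction vector for L is B − A = (-5, 2, -6).
Taking (3, 0, 9) on L with direction v = (-5, 2, -6): w = S − (3, 0, 9) = (-10, -5, -3), and w × v = (36, -45, -45).
Distance = |w × v| / |v| = √5346 / √65 ≈ 9.0690.

9.0690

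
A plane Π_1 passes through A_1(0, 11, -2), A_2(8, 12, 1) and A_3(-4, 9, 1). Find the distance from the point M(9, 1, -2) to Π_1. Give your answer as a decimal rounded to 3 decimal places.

11.308

A_1A_2 = (8, 1, 3), A_1A_3 = (-4, -2, 3); a normal to Π_1 is A_1A_2 × A_1A_3 = (9, -36, -12).
Using A_1: Π_1 has equation 9x - 36y - 12z = -372.
n·M − d = (9)·(9) + (-36)·(1) + (-12)·(-2) − (-372) = 441; |n| = √1521.
Distance = |441| / √1521 = 441/√1521 ≈ 11.308.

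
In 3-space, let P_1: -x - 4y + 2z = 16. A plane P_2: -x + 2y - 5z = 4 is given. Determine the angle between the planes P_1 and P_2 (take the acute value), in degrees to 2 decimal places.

47.37

cos θ = |n₁·n₂| / (|n₁||n₂|) = |-17| / (√21 · √30).
θ = arccos(0.67730) ≈ 47.37°.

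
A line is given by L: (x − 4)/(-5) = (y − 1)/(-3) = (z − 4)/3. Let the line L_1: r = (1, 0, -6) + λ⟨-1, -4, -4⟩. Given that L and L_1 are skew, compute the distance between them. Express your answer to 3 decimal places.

L has direction (-5, -3, 3) through (4, 1, 4).
Common perpendicular direction n = (-5, -3, 3) × (-1, -4, -4) = (24, -23, 17).
With w = (1, 0, -6) − (4, 1, 4) = (-3, -1, -10), w · n = -219.
Distance = |w · n| / |n| = |-219| / √1394 ≈ 5.866.

5.866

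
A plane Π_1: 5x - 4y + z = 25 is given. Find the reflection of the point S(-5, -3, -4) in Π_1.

λ = (n·S − d)/|n|² = (-17 − 25)/42 = -1.
Reflection = S − 2λn = (-5, -3, -4) − (-2)·(5, -4, 1) = (5, -11, -2).

(5, -11, -2)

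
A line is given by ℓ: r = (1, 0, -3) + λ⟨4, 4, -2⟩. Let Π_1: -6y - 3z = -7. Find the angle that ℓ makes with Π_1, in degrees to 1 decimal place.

sin θ = |n·v| / (|n||v|) = |-18| / (√45 · √36) = 0.44721.
θ ≈ 26.6°.

26.6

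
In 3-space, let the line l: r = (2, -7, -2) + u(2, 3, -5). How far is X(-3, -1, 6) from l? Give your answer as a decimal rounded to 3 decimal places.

Taking (2, -7, -2) on l with direction v = (2, 3, -5): w = X − (2, -7, -2) = (-5, 6, 8), and w × v = (-54, -9, -27).
Distance = |w × v| / |v| = √3726 / √38 ≈ 9.902.

9.902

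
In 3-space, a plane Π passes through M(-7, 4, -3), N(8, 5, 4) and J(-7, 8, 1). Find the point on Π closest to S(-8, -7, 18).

MN = (15, 1, 7), MJ = (0, 4, 4); a normal to Π is MN × MJ = (-24, -60, 60).
Using M: Π has equation -24x - 60y + 60z = -252.
Foot = S − λn with λ = (n·S − d)/|n|² = (1692 − (-252))/7776 = 1/4.
Foot = (-8, -7, 18) − (1/4)·(-24, -60, 60) = (-2, 8, 3).

(-2, 8, 3)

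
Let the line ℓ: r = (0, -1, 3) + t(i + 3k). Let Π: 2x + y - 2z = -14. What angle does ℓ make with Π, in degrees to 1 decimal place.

sin θ = |n·v| / (|n||v|) = |-4| / (√9 · √10) = 0.42164.
θ ≈ 24.9°.

24.9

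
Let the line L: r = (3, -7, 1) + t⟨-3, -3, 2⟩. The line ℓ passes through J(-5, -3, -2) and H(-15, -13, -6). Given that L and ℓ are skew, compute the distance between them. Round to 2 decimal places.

8.49

A direction vector for ℓ is H − J = (-10, -10, -4).
Common perpendicular direction n = (-3, -3, 2) × (-10, -10, -4) = (32, -32, 0).
With w = (-5, -3, -2) − (3, -7, 1) = (-8, 4, -3), w · n = -384.
Distance = |w · n| / |n| = |-384| / √2048 ≈ 8.49.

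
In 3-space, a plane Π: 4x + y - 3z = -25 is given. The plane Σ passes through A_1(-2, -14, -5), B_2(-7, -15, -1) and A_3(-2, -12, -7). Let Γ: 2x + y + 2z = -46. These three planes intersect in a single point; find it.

A_1B_2 = (-5, -1, 4), A_1A_3 = (0, 2, -2); a normal to Σ is A_1B_2 × A_1A_3 = (-6, -10, -10).
Using A_1: Σ has equation -6x - 10y - 10z = 202.
Solving the 3×3 linear system 4x + y - 3z = -25, -6x - 10y - 10z = 202, 2x + y + 2z = -46 (e.g. by elimination or Cramer's rule, determinant = -90) gives (-12, -4, -9).

(-12, -4, -9)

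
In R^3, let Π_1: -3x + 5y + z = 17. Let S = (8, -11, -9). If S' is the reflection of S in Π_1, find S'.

λ = (n·S − d)/|n|² = (-88 − 17)/35 = -3.
Reflection = S − 2λn = (8, -11, -9) − (-6)·(-3, 5, 1) = (-10, 19, -3).

(-10, 19, -3)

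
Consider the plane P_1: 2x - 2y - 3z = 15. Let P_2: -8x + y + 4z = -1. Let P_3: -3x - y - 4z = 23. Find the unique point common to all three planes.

Solving the 3×3 linear system 2x - 2y - 3z = 15, -8x + y + 4z = -1, -3x - y - 4z = 23 (e.g. by elimination or Cramer's rule, determinant = 55) gives (-2, -5, -3).

(-2, -5, -3)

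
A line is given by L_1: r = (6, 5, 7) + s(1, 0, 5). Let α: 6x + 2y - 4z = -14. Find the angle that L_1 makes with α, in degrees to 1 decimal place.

21.5

sin θ = |n·v| / (|n||v|) = |-14| / (√56 · √26) = 0.36690.
θ ≈ 21.5°.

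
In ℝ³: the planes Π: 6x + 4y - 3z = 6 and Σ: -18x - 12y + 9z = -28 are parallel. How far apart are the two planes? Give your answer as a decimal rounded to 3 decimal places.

0.427

Rescale Σ by 1/(-3): 6x + 4y - 3z = 28/3. Then distance = |6 − (28/3)| / √61 ≈ 0.427.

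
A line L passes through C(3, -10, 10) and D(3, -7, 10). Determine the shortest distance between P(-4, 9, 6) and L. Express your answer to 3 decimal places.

8.062

A direction vector for L is D − C = (0, 3, 0).
Taking (3, -10, 10) on L with direction v = (0, 3, 0): w = P − (3, -10, 10) = (-7, 19, -4), and w × v = (12, 0, -21).
Distance = |w × v| / |v| = √585 / √9 ≈ 8.062.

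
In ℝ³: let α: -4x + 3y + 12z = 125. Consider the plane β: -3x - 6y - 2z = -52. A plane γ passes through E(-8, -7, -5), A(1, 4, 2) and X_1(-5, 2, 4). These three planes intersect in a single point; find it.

(-2, 7, 8)

EA = (9, 11, 7), EX_1 = (3, 9, 9); a normal to γ is EA × EX_1 = (36, -60, 48).
Using E: γ has equation 36x - 60y + 48z = -108.
Solving the 3×3 linear system -4x + 3y + 12z = 125, -3x - 6y - 2z = -52, 36x - 60y + 48z = -108 (e.g. by elimination or Cramer's rule, determinant = 6600) gives (-2, 7, 8).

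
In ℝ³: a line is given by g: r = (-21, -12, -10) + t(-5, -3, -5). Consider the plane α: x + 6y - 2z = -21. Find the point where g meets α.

(-1, 0, 10)

Substitute r = (-21, -12, -10) + t(-5, -3, -5) into the plane: -73 + (-13)t = -21, so t = -4.
Intersection: (-21, -12, -10) + (-4)·(-5, -3, -5) = (-1, 0, 10).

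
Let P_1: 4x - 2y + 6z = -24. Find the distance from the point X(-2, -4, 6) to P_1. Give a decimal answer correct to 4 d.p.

n·X − d = (4)·(-2) + (-2)·(-4) + (6)·(6) − (-24) = 60; |n| = √56.
Distance = |60| / √56 = 60/√56 ≈ 8.0178.

8.0178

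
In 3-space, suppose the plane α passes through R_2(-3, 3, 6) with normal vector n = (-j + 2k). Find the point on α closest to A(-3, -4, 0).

α: n·r = n·R_2 gives -y + 2z = 9.
Foot = A − λn with λ = (n·A − d)/|n|² = (4 − 9)/5 = -1.
Foot = (-3, -4, 0) − (-1)·(0, -1, 2) = (-3, -5, 2).

(-3, -5, 2)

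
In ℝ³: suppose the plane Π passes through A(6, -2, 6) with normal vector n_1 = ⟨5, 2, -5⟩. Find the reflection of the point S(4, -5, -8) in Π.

Π: n_1·r = n_1·A gives 5x + 2y - 5z = -4.
λ = (n·S − d)/|n|² = (50 − (-4))/54 = 1.
Reflection = S − 2λn = (4, -5, -8) − 2·(5, 2, -5) = (-6, -9, 2).

(-6, -9, 2)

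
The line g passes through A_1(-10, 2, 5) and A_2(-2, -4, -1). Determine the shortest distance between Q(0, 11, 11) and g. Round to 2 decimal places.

A direction vector for g is A_2 − A_1 = (8, -6, -6).
Taking (-10, 2, 5) on g with direction v = (8, -6, -6): w = Q − (-10, 2, 5) = (10, 9, 6), and w × v = (-18, 108, -132).
Distance = |w × v| / |v| = √29412 / √136 ≈ 14.71.

14.71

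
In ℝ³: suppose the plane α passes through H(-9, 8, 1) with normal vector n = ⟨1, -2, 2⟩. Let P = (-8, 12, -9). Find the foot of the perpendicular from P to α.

(-5, 6, -3)

α: n·r = n·H gives x - 2y + 2z = -23.
Foot = P − λn with λ = (n·P − d)/|n|² = (-50 − (-23))/9 = -3.
Foot = (-8, 12, -9) − (-3)·(1, -2, 2) = (-5, 6, -3).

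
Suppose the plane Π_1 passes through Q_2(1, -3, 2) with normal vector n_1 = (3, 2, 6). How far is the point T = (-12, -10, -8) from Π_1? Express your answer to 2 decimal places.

16.14

Π_1: n_1·r = n_1·Q_2 gives 3x + 2y + 6z = 9.
n·T − d = (3)·(-12) + (2)·(-10) + (6)·(-8) − 9 = -113; |n| = √49.
Distance = |-113| / √49 = 113/√49 ≈ 16.14.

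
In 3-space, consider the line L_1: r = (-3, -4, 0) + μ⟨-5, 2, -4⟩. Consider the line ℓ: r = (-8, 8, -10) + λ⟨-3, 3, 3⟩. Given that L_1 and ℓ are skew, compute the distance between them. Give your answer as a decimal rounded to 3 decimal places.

9.621

Common perpendicular direction n = (-5, 2, -4) × (-3, 3, 3) = (18, 27, -9).
With w = (-8, 8, -10) − (-3, -4, 0) = (-5, 12, -10), w · n = 324.
Distance = |w · n| / |n| = |324| / √1134 ≈ 9.621.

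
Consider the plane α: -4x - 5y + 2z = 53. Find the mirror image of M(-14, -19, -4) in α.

(2, 1, -12)

λ = (n·M − d)/|n|² = (143 − 53)/45 = 2.
Reflection = M − 2λn = (-14, -19, -4) − 4·(-4, -5, 2) = (2, 1, -12).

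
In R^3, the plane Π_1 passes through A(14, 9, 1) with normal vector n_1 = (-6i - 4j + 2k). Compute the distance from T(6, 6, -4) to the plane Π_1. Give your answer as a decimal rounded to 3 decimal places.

Π_1: n_1·r = n_1·A gives -6x - 4y + 2z = -118.
n·T − d = (-6)·(6) + (-4)·(6) + (2)·(-4) − (-118) = 50; |n| = √56.
Distance = |50| / √56 = 50/√56 ≈ 6.682.

6.682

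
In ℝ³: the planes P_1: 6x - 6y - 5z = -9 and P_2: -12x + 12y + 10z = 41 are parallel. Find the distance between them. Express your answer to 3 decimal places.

Rescale P_2 by 1/(-2): 6x - 6y - 5z = -41/2. Then distance = |-9 − (-41/2)| / √97 ≈ 1.168.

1.168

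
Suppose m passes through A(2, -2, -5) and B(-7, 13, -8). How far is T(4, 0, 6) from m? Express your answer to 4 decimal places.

11.2960

A direction vector for m is B − A = (-9, 15, -3).
Taking (2, -2, -5) on m with direction v = (-9, 15, -3): w = T − (2, -2, -5) = (2, 2, 11), and w × v = (-171, -93, 48).
Distance = |w × v| / |v| = √40194 / √315 ≈ 11.2960.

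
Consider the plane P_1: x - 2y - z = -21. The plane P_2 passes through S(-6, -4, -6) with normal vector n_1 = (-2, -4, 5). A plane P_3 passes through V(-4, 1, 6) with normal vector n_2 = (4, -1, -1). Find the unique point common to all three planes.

(-3, 7, 4)

P_2: n_1·r = n_1·S gives -2x - 4y + 5z = -2.
P_3: n_2·r = n_2·V gives 4x - y - z = -23.
Solving the 3×3 linear system x - 2y - z = -21, -2x - 4y + 5z = -2, 4x - y - z = -23 (e.g. by elimination or Cramer's rule, determinant = -45) gives (-3, 7, 4).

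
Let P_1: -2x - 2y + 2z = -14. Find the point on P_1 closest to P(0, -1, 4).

Foot = P − λn with λ = (n·P − d)/|n|² = (10 − (-14))/12 = 2.
Foot = (0, -1, 4) − 2·(-2, -2, 2) = (4, 3, 0).

(4, 3, 0)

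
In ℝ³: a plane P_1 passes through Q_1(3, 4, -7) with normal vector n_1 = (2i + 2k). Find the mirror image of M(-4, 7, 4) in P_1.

(-8, 7, 0)

P_1: n_1·r = n_1·Q_1 gives 2x + 2z = -8.
λ = (n·M − d)/|n|² = (0 − (-8))/8 = 1.
Reflection = M − 2λn = (-4, 7, 4) − 2·(2, 0, 2) = (-8, 7, 0).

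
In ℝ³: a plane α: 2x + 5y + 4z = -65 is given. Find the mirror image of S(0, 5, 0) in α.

(-8, -15, -16)

λ = (n·S − d)/|n|² = (25 − (-65))/45 = 2.
Reflection = S − 2λn = (0, 5, 0) − 4·(2, 5, 4) = (-8, -15, -16).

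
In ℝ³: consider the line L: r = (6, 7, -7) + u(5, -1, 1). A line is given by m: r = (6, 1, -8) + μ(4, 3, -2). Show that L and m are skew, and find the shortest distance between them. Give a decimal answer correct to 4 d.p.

Common perpendicular direction n = (5, -1, 1) × (4, 3, -2) = (-1, 14, 19).
With w = (6, 1, -8) − (6, 7, -7) = (0, -6, -1), w · n = -103.
Since n ≠ 0 the lines are not parallel, and w · n = -103 ≠ 0 so they do not intersect; hence they are skew.
Distance = |w · n| / |n| = |-103| / √558 ≈ 4.3603.

4.3603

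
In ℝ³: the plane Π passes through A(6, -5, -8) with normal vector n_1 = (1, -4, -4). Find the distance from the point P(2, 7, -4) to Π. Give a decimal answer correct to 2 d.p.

Π: n_1·r = n_1·A gives x - 4y - 4z = 58.
n·P − d = (1)·(2) + (-4)·(7) + (-4)·(-4) − 58 = -68; |n| = √33.
Distance = |-68| / √33 = 68/√33 ≈ 11.84.

11.84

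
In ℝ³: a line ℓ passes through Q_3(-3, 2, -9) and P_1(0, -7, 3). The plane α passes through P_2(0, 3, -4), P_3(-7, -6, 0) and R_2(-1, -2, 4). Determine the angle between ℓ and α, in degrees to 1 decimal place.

A direction vector for ℓ is P_1 − Q_3 = (3, -9, 12).
P_2P_3 = (-7, -9, 4), P_2R_2 = (-1, -5, 8); a normal to α is P_2P_3 × P_2R_2 = (-52, 52, 26).
Using P_2: α has equation -52x + 52y + 26z = 52.
sin θ = |n·v| / (|n||v|) = |-312| / (√6084 · √234) = 0.26149.
θ ≈ 15.2°.

15.2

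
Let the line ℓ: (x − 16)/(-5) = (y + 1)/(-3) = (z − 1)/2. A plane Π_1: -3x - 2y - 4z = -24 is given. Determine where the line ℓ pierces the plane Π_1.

(6, -7, 5)

ℓ has direction (-5, -3, 2) through (16, -1, 1).
Substitute r = (16, -1, 1) + t(-5, -3, 2) into the plane: -50 + 13t = -24, so t = 2.
Intersection: (16, -1, 1) + 2·(-5, -3, 2) = (6, -7, 5).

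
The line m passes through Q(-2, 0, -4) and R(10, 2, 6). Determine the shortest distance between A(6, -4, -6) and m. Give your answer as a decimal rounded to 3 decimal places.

8.084

A direction vector for m is R − Q = (12, 2, 10).
Taking (-2, 0, -4) on m with direction v = (12, 2, 10): w = A − (-2, 0, -4) = (8, -4, -2), and w × v = (-36, -104, 64).
Distance = |w × v| / |v| = √16208 / √248 ≈ 8.084.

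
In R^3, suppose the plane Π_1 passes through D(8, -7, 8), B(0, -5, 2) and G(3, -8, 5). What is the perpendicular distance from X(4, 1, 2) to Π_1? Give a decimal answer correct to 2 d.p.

0.53

DB = (-8, 2, -6), DG = (-5, -1, -3); a normal to Π_1 is DB × DG = (-12, 6, 18).
Using D: Π_1 has equation -12x + 6y + 18z = 6.
n·X − d = (-12)·(4) + (6)·(1) + (18)·(2) − 6 = -12; |n| = √504.
Distance = |-12| / √504 = 12/√504 ≈ 0.53.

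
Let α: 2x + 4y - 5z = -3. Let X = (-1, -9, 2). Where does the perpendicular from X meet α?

Foot = X − λn with λ = (n·X − d)/|n|² = (-48 − (-3))/45 = -1.
Foot = (-1, -9, 2) − (-1)·(2, 4, -5) = (1, -5, -3).

(1, -5, -3)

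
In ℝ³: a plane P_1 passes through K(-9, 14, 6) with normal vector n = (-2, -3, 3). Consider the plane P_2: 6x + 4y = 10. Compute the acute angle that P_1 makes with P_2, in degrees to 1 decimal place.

P_1: n·r = n·K gives -2x - 3y + 3z = -6.
cos θ = |n₁·n₂| / (|n₁||n₂|) = |-24| / (√22 · √52).
θ = arccos(0.70957) ≈ 44.8°.

44.8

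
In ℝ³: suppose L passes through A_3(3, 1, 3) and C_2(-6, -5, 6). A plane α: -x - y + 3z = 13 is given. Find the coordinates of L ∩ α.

A direction vector for L is C_2 − A_3 = (-9, -6, 3).
Substitute r = (3, 1, 3) + t(-9, -6, 3) into the plane: 5 + 24t = 13, so t = 1/3.
Intersection: (3, 1, 3) + (1/3)·(-9, -6, 3) = (0, -1, 4).

(0, -1, 4)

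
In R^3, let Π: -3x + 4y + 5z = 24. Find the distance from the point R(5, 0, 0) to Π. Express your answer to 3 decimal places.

5.515

n·R − d = (-3)·(5) + (4)·(0) + (5)·(0) − 24 = -39; |n| = √50.
Distance = |-39| / √50 = 39/√50 ≈ 5.515.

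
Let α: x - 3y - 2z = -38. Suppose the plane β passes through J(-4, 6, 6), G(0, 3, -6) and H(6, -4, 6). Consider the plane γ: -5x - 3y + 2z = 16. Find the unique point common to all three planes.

(-5, 7, 6)

JG = (4, -3, -12), JH = (10, -10, 0); a normal to β is JG × JH = (-120, -120, -10).
Using J: β has equation -120x - 120y - 10z = -300.
Solving the 3×3 linear system x - 3y - 2z = -38, -120x - 120y - 10z = -300, -5x - 3y + 2z = 16 (e.g. by elimination or Cramer's rule, determinant = -660) gives (-5, 7, 6).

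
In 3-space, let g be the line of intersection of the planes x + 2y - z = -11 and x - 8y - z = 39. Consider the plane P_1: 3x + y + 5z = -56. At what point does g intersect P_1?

Direction of g: (1, 2, -1) × (1, -8, -1) = (-10, 0, -10).
A point on g: solving the two plane equations with x = 8 gives (8, -5, 9).
Substitute r = (8, -5, 9) + t(-10, 0, -10) into the plane: 64 + (-80)t = -56, so t = 3/2.
Intersection: (8, -5, 9) + (3/2)·(-10, 0, -10) = (-7, -5, -6).

(-7, -5, -6)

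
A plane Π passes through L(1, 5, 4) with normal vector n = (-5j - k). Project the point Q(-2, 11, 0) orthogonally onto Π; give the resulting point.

(-2, 6, -1)

Π: n·r = n·L gives -5y - z = -29.
Foot = Q − λn with λ = (n·Q − d)/|n|² = (-55 − (-29))/26 = -1.
Foot = (-2, 11, 0) − (-1)·(0, -5, -1) = (-2, 6, -1).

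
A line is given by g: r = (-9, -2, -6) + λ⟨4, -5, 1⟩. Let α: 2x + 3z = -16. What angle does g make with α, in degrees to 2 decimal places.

sin θ = |n·v| / (|n||v|) = |11| / (√13 · √42) = 0.47076.
θ ≈ 28.08°.

28.08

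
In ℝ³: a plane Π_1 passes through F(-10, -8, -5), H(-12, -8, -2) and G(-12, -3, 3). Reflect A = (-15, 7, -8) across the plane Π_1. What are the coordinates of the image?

(3, -5, 4)

FH = (-2, 0, 3), FG = (-2, 5, 8); a normal to Π_1 is FH × FG = (-15, 10, -10).
Using F: Π_1 has equation -15x + 10y - 10z = 120.
λ = (n·A − d)/|n|² = (375 − 120)/425 = 3/5.
Reflection = A − 2λn = (-15, 7, -8) − (6/5)·(-15, 10, -10) = (3, -5, 4).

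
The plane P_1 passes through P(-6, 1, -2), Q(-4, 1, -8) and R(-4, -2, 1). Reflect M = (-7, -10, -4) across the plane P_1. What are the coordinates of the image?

(5, 2, 0)

PQ = (2, 0, -6), PR = (2, -3, 3); a normal to P_1 is PQ × PR = (-18, -18, -6).
Using P: P_1 has equation -18x - 18y - 6z = 102.
λ = (n·M − d)/|n|² = (330 − 102)/684 = 1/3.
Reflection = M − 2λn = (-7, -10, -4) − (2/3)·(-18, -18, -6) = (5, 2, 0).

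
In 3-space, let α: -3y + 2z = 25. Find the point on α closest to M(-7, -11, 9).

Foot = M − λn with λ = (n·M − d)/|n|² = (51 − 25)/13 = 2.
Foot = (-7, -11, 9) − 2·(0, -3, 2) = (-7, -5, 5).

(-7, -5, 5)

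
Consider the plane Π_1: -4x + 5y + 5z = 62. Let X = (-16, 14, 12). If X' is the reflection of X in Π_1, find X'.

λ = (n·X − d)/|n|² = (194 − 62)/66 = 2.
Reflection = X − 2λn = (-16, 14, 12) − 4·(-4, 5, 5) = (0, -6, -8).

(0, -6, -8)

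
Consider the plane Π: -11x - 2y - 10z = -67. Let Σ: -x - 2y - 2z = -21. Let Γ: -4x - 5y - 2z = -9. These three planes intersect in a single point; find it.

Solving the 3×3 linear system -11x - 2y - 10z = -67, -x - 2y - 2z = -21, -4x - 5y - 2z = -9 (e.g. by elimination or Cramer's rule, determinant = 84) gives (-5, 1, 12).

(-5, 1, 12)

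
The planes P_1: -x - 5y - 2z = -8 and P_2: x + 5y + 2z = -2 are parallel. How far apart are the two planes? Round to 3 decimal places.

Rescale P_2 by 1/(-1): -x - 5y - 2z = 2. Then distance = |-8 − 2| / √30 ≈ 1.826.

1.826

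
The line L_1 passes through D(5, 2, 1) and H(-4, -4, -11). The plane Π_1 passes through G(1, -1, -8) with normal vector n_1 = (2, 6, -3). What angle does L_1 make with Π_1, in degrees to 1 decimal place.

A direction vector for L_1 is H − D = (-9, -6, -12).
Π_1: n_1·r = n_1·G gives 2x + 6y - 3z = 20.
sin θ = |n·v| / (|n||v|) = |-18| / (√49 · √261) = 0.15917.
θ ≈ 9.2°.

9.2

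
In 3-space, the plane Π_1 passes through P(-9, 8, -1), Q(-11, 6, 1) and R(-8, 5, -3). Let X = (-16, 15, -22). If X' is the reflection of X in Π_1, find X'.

(14, 9, 2)

PQ = (-2, -2, 2), PR = (1, -3, -2); a normal to Π_1 is PQ × PR = (10, -2, 8).
Using P: Π_1 has equation 10x - 2y + 8z = -114.
λ = (n·X − d)/|n|² = (-366 − (-114))/168 = -3/2.
Reflection = X − 2λn = (-16, 15, -22) − (-3)·(10, -2, 8) = (14, 9, 2).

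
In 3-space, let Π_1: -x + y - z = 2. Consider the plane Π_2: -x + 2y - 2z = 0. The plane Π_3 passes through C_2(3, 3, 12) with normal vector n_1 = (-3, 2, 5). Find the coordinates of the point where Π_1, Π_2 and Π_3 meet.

Π_3: n_1·r = n_1·C_2 gives -3x + 2y + 5z = 57.
Solving the 3×3 linear system -x + y - z = 2, -x + 2y - 2z = 0, -3x + 2y + 5z = 57 (e.g. by elimination or Cramer's rule, determinant = -7) gives (-4, 5, 7).

(-4, 5, 7)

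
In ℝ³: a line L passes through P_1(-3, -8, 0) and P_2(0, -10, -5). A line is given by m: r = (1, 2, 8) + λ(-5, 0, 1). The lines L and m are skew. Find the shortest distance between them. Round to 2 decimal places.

A direction vector for L is P_2 − P_1 = (3, -2, -5).
Common perpendicular direction n = (3, -2, -5) × (-5, 0, 1) = (-2, 22, -10).
With w = (1, 2, 8) − (-3, -8, 0) = (4, 10, 8), w · n = 132.
Distance = |w · n| / |n| = |132| / √588 ≈ 5.44.

5.44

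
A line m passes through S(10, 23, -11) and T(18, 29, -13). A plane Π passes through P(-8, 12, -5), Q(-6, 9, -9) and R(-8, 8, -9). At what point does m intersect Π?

A direction vector for m is T − S = (8, 6, -2).
PQ = (2, -3, -4), PR = (0, -4, -4); a normal to Π is PQ × PR = (-4, 8, -8).
Using P: Π has equation -4x + 8y - 8z = 168.
Substitute r = (10, 23, -11) + t(8, 6, -2) into the plane: 232 + 32t = 168, so t = -2.
Intersection: (10, 23, -11) + (-2)·(8, 6, -2) = (-6, 11, -7).

(-6, 11, -7)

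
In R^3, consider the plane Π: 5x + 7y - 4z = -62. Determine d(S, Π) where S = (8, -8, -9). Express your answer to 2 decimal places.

n·S − d = (5)·(8) + (7)·(-8) + (-4)·(-9) − (-62) = 82; |n| = √90.
Distance = |82| / √90 = 82/√90 ≈ 8.64.

8.64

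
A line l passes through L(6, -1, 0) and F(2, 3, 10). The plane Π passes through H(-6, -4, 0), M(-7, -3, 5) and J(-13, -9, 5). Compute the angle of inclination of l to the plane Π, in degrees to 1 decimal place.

A direction vector for l is F − L = (-4, 4, 10).
HM = (-1, 1, 5), HJ = (-7, -5, 5); a normal to Π is HM × HJ = (30, -30, 12).
Using H: Π has equation 30x - 30y + 12z = -60.
sin θ = |n·v| / (|n||v|) = |-120| / (√1944 · √132) = 0.23689.
θ ≈ 13.7°.

13.7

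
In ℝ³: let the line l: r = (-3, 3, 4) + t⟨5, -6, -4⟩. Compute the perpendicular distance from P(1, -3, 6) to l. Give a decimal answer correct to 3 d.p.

Taking (-3, 3, 4) on l with direction v = (5, -6, -4): w = P − (-3, 3, 4) = (4, -6, 2), and w × v = (36, 26, 6).
Distance = |w × v| / |v| = √2008 / √77 ≈ 5.107.

5.107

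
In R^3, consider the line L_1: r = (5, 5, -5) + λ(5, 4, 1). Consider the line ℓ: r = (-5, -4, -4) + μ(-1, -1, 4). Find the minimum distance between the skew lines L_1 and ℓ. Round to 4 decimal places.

Common perpendicular direction n = (5, 4, 1) × (-1, -1, 4) = (17, -21, -1).
With w = (-5, -4, -4) − (5, 5, -5) = (-10, -9, 1), w · n = 18.
Distance = |w · n| / |n| = |18| / √731 ≈ 0.6658.

0.6658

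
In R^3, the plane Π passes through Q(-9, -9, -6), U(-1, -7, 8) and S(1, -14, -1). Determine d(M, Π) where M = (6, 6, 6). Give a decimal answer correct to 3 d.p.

14.001

QU = (8, 2, 14), QS = (10, -5, 5); a normal to Π is QU × QS = (80, 100, -60).
Using Q: Π has equation 80x + 100y - 60z = -1260.
n·M − d = (80)·(6) + (100)·(6) + (-60)·(6) − (-1260) = 1980; |n| = √20000.
Distance = |1980| / √20000 = 1980/√20000 ≈ 14.001.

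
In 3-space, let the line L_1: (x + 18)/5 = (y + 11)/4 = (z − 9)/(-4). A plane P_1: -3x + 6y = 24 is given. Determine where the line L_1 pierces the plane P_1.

(2, 5, -7)

L_1 has direction (5, 4, -4) through (-18, -11, 9).
Substitute r = (-18, -11, 9) + t(5, 4, -4) into the plane: -12 + 9t = 24, so t = 4.
Intersection: (-18, -11, 9) + 4·(5, 4, -4) = (2, 5, -7).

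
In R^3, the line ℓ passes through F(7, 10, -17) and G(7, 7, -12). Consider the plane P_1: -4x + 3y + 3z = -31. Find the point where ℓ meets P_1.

A direction vector for ℓ is G − F = (0, -3, 5).
Substitute r = (7, 10, -17) + t(0, -3, 5) into the plane: -49 + 6t = -31, so t = 3.
Intersection: (7, 10, -17) + 3·(0, -3, 5) = (7, 1, -2).

(7, 1, -2)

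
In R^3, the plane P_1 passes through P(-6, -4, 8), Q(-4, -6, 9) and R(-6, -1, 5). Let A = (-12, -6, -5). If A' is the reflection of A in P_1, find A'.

(-4, 10, 11)

PQ = (2, -2, 1), PR = (0, 3, -3); a normal to P_1 is PQ × PR = (3, 6, 6).
Using P: P_1 has equation 3x + 6y + 6z = 6.
λ = (n·A − d)/|n|² = (-102 − 6)/81 = -4/3.
Reflection = A − 2λn = (-12, -6, -5) − (-8/3)·(3, 6, 6) = (-4, 10, 11).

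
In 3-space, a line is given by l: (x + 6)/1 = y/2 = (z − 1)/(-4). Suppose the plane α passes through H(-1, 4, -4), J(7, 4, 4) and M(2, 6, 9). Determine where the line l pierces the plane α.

l has direction (1, 2, -4) through (-6, 0, 1).
HJ = (8, 0, 8), HM = (3, 2, 13); a normal to α is HJ × HM = (-16, -80, 16).
Using H: α has equation -16x - 80y + 16z = -368.
Substitute r = (-6, 0, 1) + t(1, 2, -4) into the plane: 112 + (-240)t = -368, so t = 2.
Intersection: (-6, 0, 1) + 2·(1, 2, -4) = (-4, 4, -7).

(-4, 4, -7)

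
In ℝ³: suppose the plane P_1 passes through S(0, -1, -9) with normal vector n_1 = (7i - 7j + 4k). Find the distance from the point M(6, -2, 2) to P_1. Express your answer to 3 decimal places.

8.710

P_1: n_1·r = n_1·S gives 7x - 7y + 4z = -29.
n·M − d = (7)·(6) + (-7)·(-2) + (4)·(2) − (-29) = 93; |n| = √114.
Distance = |93| / √114 = 93/√114 ≈ 8.710.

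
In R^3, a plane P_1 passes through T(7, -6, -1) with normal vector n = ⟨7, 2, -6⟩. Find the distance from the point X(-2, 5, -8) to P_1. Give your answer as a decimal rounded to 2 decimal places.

0.11

P_1: n·r = n·T gives 7x + 2y - 6z = 43.
n·X − d = (7)·(-2) + (2)·(5) + (-6)·(-8) − 43 = 1; |n| = √89.
Distance = |1| / √89 = 1/√89 ≈ 0.11.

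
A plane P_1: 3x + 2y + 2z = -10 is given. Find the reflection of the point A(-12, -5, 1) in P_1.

λ = (n·A − d)/|n|² = (-44 − (-10))/17 = -2.
Reflection = A − 2λn = (-12, -5, 1) − (-4)·(3, 2, 2) = (0, 3, 9).

(0, 3, 9)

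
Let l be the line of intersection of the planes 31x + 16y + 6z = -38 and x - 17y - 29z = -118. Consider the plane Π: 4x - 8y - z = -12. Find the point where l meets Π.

(-2, 0, 4)

Direction of l: (31, 16, 6) × (1, -17, -29) = (-362, 905, -543).
A point on l: solving the two plane equations with x = 6 gives (6, -20, 16).
Substitute r = (6, -20, 16) + t(-362, 905, -543) into the plane: 168 + (-8145)t = -12, so t = 4/181.
Intersection: (6, -20, 16) + (4/181)·(-362, 905, -543) = (-2, 0, 4).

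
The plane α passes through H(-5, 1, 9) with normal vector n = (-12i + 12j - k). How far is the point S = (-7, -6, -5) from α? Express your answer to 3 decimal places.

2.706

α: n·r = n·H gives -12x + 12y - z = 63.
n·S − d = (-12)·(-7) + (12)·(-6) + (-1)·(-5) − 63 = -46; |n| = √289.
Distance = |-46| / √289 = 46/√289 ≈ 2.706.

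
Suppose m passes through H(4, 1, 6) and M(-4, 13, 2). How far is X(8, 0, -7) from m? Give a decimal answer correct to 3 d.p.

A direction vector for m is M − H = (-8, 12, -4).
Taking (4, 1, 6) on m with direction v = (-8, 12, -4): w = X − (4, 1, 6) = (4, -1, -13), and w × v = (160, 120, 40).
Distance = |w × v| / |v| = √41600 / √224 ≈ 13.628.

13.628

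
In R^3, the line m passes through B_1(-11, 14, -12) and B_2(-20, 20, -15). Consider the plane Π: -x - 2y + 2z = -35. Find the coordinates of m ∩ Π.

(-5, 10, -10)

A direction vector for m is B_2 − B_1 = (-9, 6, -3).
Substitute r = (-11, 14, -12) + t(-9, 6, -3) into the plane: -41 + (-9)t = -35, so t = -2/3.
Intersection: (-11, 14, -12) + (-2/3)·(-9, 6, -3) = (-5, 10, -10).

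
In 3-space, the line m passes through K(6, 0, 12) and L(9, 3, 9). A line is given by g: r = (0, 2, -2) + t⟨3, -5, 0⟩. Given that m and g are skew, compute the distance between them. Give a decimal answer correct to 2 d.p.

13.74

A direction vector for m is L − K = (3, 3, -3).
Common perpendicular direction n = (3, 3, -3) × (3, -5, 0) = (-15, -9, -24).
With w = (0, 2, -2) − (6, 0, 12) = (-6, 2, -14), w · n = 408.
Distance = |w · n| / |n| = |408| / √882 ≈ 13.74.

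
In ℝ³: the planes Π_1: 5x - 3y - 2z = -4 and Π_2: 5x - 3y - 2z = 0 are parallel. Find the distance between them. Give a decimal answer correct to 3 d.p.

Same normal n = (5, -3, -2) with |n| = √38; distance = |-4 − 0| / |n| = 4/√38 ≈ 0.649.

0.649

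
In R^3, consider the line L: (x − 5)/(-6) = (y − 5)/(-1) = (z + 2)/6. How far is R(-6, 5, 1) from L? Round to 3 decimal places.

5.774

L has direction (-6, -1, 6) through (5, 5, -2).
Taking (5, 5, -2) on L with direction v = (-6, -1, 6): w = R − (5, 5, -2) = (-11, 0, 3), and w × v = (3, 48, 11).
Distance = |w × v| / |v| = √2434 / √73 ≈ 5.774.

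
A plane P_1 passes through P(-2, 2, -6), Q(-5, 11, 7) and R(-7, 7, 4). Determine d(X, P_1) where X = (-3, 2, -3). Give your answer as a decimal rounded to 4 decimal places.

PQ = (-3, 9, 13), PR = (-5, 5, 10); a normal to P_1 is PQ × PR = (25, -35, 30).
Using P: P_1 has equation 25x - 35y + 30z = -300.
n·X − d = (25)·(-3) + (-35)·(2) + (30)·(-3) − (-300) = 65; |n| = √2750.
Distance = |65| / √2750 = 65/√2750 ≈ 1.2395.

1.2395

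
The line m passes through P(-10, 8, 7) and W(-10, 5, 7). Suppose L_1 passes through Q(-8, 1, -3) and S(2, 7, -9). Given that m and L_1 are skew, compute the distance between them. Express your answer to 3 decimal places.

A direction vector for m is W − P = (0, -3, 0).
A direction vector for L_1 is S − Q = (10, 6, -6).
Common perpendicular direction n = (0, -3, 0) × (10, 6, -6) = (18, 0, 30).
With w = (-8, 1, -3) − (-10, 8, 7) = (2, -7, -10), w · n = -264.
Distance = |w · n| / |n| = |-264| / √1224 ≈ 7.546.

7.546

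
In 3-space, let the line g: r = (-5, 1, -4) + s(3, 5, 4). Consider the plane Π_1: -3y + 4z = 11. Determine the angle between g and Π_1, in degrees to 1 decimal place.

sin θ = |n·v| / (|n||v|) = |1| / (√25 · √50) = 0.02828.
θ ≈ 1.6°.

1.6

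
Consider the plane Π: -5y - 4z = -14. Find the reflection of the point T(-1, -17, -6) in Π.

λ = (n·T − d)/|n|² = (109 − (-14))/41 = 3.
Reflection = T − 2λn = (-1, -17, -6) − 6·(0, -5, -4) = (-1, 13, 18).

(-1, 13, 18)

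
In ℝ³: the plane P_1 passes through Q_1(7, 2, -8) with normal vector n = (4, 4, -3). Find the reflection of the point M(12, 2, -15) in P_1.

(4, -6, -9)

P_1: n·r = n·Q_1 gives 4x + 4y - 3z = 60.
λ = (n·M − d)/|n|² = (101 − 60)/41 = 1.
Reflection = M − 2λn = (12, 2, -15) − 2·(4, 4, -3) = (4, -6, -9).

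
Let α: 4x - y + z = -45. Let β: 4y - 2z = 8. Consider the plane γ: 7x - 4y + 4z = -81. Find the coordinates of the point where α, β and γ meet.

Solving the 3×3 linear system 4x - y + z = -45, 4y - 2z = 8, 7x - 4y + 4z = -81 (e.g. by elimination or Cramer's rule, determinant = 18) gives (-11, 3, 2).

(-11, 3, 2)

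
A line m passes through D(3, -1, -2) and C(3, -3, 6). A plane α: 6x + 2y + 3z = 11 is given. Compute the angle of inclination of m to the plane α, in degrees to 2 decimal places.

A direction vector for m is C − D = (0, -2, 8).
sin θ = |n·v| / (|n||v|) = |20| / (√49 · √68) = 0.34648.
θ ≈ 20.27°.

20.27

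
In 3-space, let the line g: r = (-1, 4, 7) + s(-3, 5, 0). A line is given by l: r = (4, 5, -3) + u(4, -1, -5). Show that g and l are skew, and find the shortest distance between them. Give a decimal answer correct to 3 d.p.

Common perpendicular direction n = (-3, 5, 0) × (4, -1, -5) = (-25, -15, -17).
With w = (4, 5, -3) − (-1, 4, 7) = (5, 1, -10), w · n = 30.
Since n ≠ 0 the lines are not parallel, and w · n = 30 ≠ 0 so they do not intersect; hence they are skew.
Distance = |w · n| / |n| = |30| / √1139 ≈ 0.889.

0.889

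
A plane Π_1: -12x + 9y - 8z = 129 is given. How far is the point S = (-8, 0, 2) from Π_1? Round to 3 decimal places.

2.882

n·S − d = (-12)·(-8) + (9)·(0) + (-8)·(2) − 129 = -49; |n| = √289.
Distance = |-49| / √289 = 49/√289 ≈ 2.882.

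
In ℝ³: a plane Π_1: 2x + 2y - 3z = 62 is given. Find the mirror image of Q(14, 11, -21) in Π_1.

(2, -1, -3)

λ = (n·Q − d)/|n|² = (113 − 62)/17 = 3.
Reflection = Q − 2λn = (14, 11, -21) − 6·(2, 2, -3) = (2, -1, -3).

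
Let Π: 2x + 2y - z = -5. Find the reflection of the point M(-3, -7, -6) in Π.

(1, -3, -8)

λ = (n·M − d)/|n|² = (-14 − (-5))/9 = -1.
Reflection = M − 2λn = (-3, -7, -6) − (-2)·(2, 2, -1) = (1, -3, -8).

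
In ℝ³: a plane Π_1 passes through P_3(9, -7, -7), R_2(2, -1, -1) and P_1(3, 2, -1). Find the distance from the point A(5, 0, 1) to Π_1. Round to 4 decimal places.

P_3R_2 = (-7, 6, 6), P_3P_1 = (-6, 9, 6); a normal to Π_1 is P_3R_2 × P_3P_1 = (-18, 6, -27).
Using P_3: Π_1 has equation -18x + 6y - 27z = -15.
n·A − d = (-18)·(5) + (6)·(0) + (-27)·(1) − (-15) = -102; |n| = √1089.
Distance = |-102| / √1089 = 102/√1089 ≈ 3.0909.

3.0909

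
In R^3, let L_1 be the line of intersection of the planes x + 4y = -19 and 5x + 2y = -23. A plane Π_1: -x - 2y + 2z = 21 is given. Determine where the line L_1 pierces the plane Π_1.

(-3, -4, 5)

Direction of L_1: (1, 4, 0) × (5, 2, 0) = (0, 0, -18).
A point on L_1: solving the two plane equations with z = 10 gives (-3, -4, 10).
Substitute r = (-3, -4, 10) + t(0, 0, -18) into the plane: 31 + (-36)t = 21, so t = 5/18.
Intersection: (-3, -4, 10) + (5/18)·(0, 0, -18) = (-3, -4, 5).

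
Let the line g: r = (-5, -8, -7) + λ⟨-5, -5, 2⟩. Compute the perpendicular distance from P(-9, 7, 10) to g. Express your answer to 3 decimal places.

22.844

Taking (-5, -8, -7) on g with direction v = (-5, -5, 2): w = P − (-5, -8, -7) = (-4, 15, 17), and w × v = (115, -77, 95).
Distance = |w × v| / |v| = √28179 / √54 ≈ 22.844.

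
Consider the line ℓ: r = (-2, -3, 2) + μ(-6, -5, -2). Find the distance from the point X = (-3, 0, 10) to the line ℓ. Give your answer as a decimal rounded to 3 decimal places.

Taking (-2, -3, 2) on ℓ with direction v = (-6, -5, -2): w = X − (-2, -3, 2) = (-1, 3, 8), and w × v = (34, -50, 23).
Distance = |w × v| / |v| = √4185 / √65 ≈ 8.024.

8.024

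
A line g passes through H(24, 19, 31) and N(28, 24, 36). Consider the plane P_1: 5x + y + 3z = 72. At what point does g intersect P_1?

A direction vector for g is N − H = (4, 5, 5).
Substitute r = (24, 19, 31) + t(4, 5, 5) into the plane: 232 + 40t = 72, so t = -4.
Intersection: (24, 19, 31) + (-4)·(4, 5, 5) = (8, -1, 11).

(8, -1, 11)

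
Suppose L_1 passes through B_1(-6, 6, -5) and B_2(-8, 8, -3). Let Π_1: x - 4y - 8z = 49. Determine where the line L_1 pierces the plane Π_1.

A direction vector for L_1 is B_2 − B_1 = (-2, 2, 2).
Substitute r = (-6, 6, -5) + t(-2, 2, 2) into the plane: 10 + (-26)t = 49, so t = -3/2.
Intersection: (-6, 6, -5) + (-3/2)·(-2, 2, 2) = (-3, 3, -8).

(-3, 3, -8)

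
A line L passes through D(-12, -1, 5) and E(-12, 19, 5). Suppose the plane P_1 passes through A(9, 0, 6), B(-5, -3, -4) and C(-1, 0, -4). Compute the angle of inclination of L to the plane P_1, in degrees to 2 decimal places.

A direction vector for L is E − D = (0, 20, 0).
AB = (-14, -3, -10), AC = (-10, 0, -10); a normal to P_1 is AB × AC = (30, -40, -30).
Using A: P_1 has equation 30x - 40y - 30z = 90.
sin θ = |n·v| / (|n||v|) = |-800| / (√3400 · √400) = 0.68599.
θ ≈ 43.31°.

43.31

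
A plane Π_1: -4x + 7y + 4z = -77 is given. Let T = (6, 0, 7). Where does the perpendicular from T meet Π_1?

(10, -7, 3)

Foot = T − λn with λ = (n·T − d)/|n|² = (4 − (-77))/81 = 1.
Foot = (6, 0, 7) − 1·(-4, 7, 4) = (10, -7, 3).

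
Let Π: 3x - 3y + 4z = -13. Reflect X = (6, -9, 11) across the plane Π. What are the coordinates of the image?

(-12, 9, -13)

λ = (n·X − d)/|n|² = (89 − (-13))/34 = 3.
Reflection = X − 2λn = (6, -9, 11) − 6·(3, -3, 4) = (-12, 9, -13).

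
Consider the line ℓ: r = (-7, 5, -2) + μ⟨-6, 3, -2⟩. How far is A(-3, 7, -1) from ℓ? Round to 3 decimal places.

Taking (-7, 5, -2) on ℓ with direction v = (-6, 3, -2): w = A − (-7, 5, -2) = (4, 2, 1), and w × v = (-7, 2, 24).
Distance = |w × v| / |v| = √629 / √49 ≈ 3.583.

3.583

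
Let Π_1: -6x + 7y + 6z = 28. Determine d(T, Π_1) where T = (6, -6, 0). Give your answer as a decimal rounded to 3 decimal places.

n·T − d = (-6)·(6) + (7)·(-6) + (6)·(0) − 28 = -106; |n| = √121.
Distance = |-106| / √121 = 106/√121 ≈ 9.636.

9.636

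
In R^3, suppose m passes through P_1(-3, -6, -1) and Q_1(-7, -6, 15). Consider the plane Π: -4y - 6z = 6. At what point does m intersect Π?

(-4, -6, 3)

A direction vector for m is Q_1 − P_1 = (-4, 0, 16).
Substitute r = (-3, -6, -1) + t(-4, 0, 16) into the plane: 30 + (-96)t = 6, so t = 1/4.
Intersection: (-3, -6, -1) + (1/4)·(-4, 0, 16) = (-4, -6, 3).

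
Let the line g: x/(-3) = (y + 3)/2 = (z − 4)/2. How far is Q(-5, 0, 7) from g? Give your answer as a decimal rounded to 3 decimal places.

g has direction (-3, 2, 2) through (0, -3, 4).
Taking (0, -3, 4) on g with direction v = (-3, 2, 2): w = Q − (0, -3, 4) = (-5, 3, 3), and w × v = (0, 1, -1).
Distance = |w × v| / |v| = √2 / √17 ≈ 0.343.

0.343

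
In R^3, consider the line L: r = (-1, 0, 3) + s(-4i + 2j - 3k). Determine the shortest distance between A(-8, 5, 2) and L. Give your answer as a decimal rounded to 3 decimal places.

4.127

Taking (-1, 0, 3) on L with direction v = (-4, 2, -3): w = A − (-1, 0, 3) = (-7, 5, -1), and w × v = (-13, -17, 6).
Distance = |w × v| / |v| = √494 / √29 ≈ 4.127.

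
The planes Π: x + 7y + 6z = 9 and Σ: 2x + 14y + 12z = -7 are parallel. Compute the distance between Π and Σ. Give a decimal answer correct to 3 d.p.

Rescale Σ by 1/2: x + 7y + 6z = -7/2. Then distance = |9 − (-7/2)| / √86 ≈ 1.348.

1.348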